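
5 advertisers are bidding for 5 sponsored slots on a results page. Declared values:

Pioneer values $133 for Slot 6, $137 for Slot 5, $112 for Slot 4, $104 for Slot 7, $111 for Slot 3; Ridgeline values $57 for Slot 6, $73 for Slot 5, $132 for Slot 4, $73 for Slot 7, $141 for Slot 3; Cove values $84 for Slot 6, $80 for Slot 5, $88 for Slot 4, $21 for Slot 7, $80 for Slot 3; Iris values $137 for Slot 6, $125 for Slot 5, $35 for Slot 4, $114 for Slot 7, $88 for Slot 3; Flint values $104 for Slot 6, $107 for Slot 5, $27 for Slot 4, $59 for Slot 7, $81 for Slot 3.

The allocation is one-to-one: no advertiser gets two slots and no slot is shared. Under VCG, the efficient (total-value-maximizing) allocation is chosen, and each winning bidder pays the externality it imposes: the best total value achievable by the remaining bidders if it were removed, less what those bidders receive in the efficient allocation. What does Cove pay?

Cove pays $1.

Efficient allocation: Pioneer→Slot 5 ($137), Ridgeline→Slot 3 ($141), Cove→Slot 4 ($88), Iris→Slot 7 ($114), Flint→Slot 6 ($104); total welfare W = $584.
Cove receives Slot 4 at value $88, so the others get W − 88 = $496.
Without Cove: best allocation of the remaining 4 bidders over all 5 slots is Pioneer→Slot 4 ($112), Ridgeline→Slot 3 ($141), Iris→Slot 6 ($137), Flint→Slot 5 ($107), total $497.
VCG payment = (others' best without Cove) − (others' welfare with Cove) = 497 − 496 = $1.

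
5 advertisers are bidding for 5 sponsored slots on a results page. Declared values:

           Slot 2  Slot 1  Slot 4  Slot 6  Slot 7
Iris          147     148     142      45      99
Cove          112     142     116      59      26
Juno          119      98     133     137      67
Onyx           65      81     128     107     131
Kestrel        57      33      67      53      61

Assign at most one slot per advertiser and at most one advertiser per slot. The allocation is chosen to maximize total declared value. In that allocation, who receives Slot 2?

Iris receives Slot 2.

This is the linear assignment problem.
Optimal: Iris→Slot 2 ($147), Cove→Slot 1 ($142), Juno→Slot 6 ($137), Onyx→Slot 7 ($131), Kestrel→Slot 4 ($67) — total 147+142+137+131+67 = $624.
Max-entry greedy (repeatedly take the single best remaining cell) gives $589, worse by 35.
Next-best assignment: Iris→Slot 2, Cove→Slot 1, Juno→Slot 6, Onyx→Slot 4, Kestrel→Slot 7 = $615.
Every other assignment is strictly worse.
Iris's own top slot is Slot 1 ($148), but forcing Iris→Slot 1 and reassigning the rest optimally gives only $595 — worse by 29.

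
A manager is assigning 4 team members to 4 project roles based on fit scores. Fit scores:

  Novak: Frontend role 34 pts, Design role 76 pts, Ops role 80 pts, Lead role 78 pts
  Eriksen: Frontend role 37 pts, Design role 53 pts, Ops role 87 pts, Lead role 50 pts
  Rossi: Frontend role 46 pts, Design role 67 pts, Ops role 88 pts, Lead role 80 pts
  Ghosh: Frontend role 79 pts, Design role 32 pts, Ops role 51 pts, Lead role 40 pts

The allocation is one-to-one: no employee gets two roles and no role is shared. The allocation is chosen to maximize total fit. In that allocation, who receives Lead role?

Treat this as an assignment problem: match each employee to one role.
Optimal: Novak→Design role (76 pts), Eriksen→Ops role (87 pts), Rossi→Lead role (80 pts), Ghosh→Frontend role (79 pts) — total 76+87+80+79 = 322 pts.
Column-greedy (each role in turn goes to its best remaining employee) gives 293 pts, worse by 29.
Checked against all permutations: 322 pts is optimal.
Rossi's own top role is Ops role (88 pts), but forcing Rossi→Ops role and reassigning the rest optimally gives only 298 pts — worse by 24.

Rossi receives Lead role.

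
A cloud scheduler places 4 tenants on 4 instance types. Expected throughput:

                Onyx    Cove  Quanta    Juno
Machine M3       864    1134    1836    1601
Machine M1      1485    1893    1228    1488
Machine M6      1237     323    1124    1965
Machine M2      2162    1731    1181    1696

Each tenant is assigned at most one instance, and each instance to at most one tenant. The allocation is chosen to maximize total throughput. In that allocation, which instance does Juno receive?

Optimal: Onyx→Machine M2 (2162 ops/s), Cove→Machine M1 (1893 ops/s), Quanta→Machine M3 (1836 ops/s), Juno→Machine M6 (1965 ops/s) — total 2162+1893+1836+1965 = 7856 ops/s.
Next-best assignment: Onyx→Machine M1, Cove→Machine M2, Quanta→Machine M3, Juno→Machine M6 = 7017 ops/s.

Juno receives Machine M6.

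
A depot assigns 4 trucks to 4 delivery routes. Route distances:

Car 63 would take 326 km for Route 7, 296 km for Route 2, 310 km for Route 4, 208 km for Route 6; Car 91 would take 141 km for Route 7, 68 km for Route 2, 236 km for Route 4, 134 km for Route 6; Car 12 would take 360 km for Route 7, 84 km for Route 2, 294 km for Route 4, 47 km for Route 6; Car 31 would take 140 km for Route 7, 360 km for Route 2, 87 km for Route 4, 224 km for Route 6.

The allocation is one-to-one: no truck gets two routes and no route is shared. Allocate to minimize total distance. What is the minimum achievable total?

Optimal: Car 63→Route 6 (208 km), Car 91→Route 7 (141 km), Car 12→Route 2 (84 km), Car 31→Route 4 (87 km) — total 208+141+84+87 = 520 km.
Min-entry greedy (repeatedly take the single cheapest remaining cell) gives 528 km, worse by 8.
Next-best assignment: Car 63→Route 7, Car 91→Route 2, Car 12→Route 6, Car 31→Route 4 = 528 km.

Min total: 520 km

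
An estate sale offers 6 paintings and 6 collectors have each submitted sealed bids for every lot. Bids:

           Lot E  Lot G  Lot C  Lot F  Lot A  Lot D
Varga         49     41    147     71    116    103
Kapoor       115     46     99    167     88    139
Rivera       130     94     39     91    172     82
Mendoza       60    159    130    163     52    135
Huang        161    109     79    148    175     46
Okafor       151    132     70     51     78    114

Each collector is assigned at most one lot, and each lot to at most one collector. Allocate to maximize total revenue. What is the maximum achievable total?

Optimal: Varga→Lot C ($147), Kapoor→Lot F ($167), Rivera→Lot A ($172), Mendoza→Lot G ($159), Huang→Lot E ($161), Okafor→Lot D ($114) — total 147+167+172+159+161+114 = $920.
Max-entry greedy (repeatedly take the single best remaining cell) gives $881, worse by 39.
Next-best assignment: Varga→Lot C, Kapoor→Lot D, Rivera→Lot A, Mendoza→Lot G, Huang→Lot F, Okafor→Lot E = $916.
Checked against all permutations: $920 is optimal.

Max total: $920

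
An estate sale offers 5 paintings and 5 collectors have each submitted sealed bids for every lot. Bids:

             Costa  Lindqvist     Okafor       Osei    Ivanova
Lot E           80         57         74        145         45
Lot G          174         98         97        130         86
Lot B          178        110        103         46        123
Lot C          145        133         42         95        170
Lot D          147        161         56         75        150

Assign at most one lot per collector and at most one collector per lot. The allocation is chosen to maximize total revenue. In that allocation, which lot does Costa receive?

Costa receives Lot G.

Optimal: Costa→Lot G ($174), Lindqvist→Lot D ($161), Okafor→Lot B ($103), Osei→Lot E ($145), Ivanova→Lot C ($170) — total 174+161+103+145+170 = $753.
Max-entry greedy (repeatedly take the single best remaining cell) gives $751, worse by 2.
Costa's own top lot is Lot B ($178), but forcing Costa→Lot B and reassigning the rest optimally gives only $751 — worse by 2.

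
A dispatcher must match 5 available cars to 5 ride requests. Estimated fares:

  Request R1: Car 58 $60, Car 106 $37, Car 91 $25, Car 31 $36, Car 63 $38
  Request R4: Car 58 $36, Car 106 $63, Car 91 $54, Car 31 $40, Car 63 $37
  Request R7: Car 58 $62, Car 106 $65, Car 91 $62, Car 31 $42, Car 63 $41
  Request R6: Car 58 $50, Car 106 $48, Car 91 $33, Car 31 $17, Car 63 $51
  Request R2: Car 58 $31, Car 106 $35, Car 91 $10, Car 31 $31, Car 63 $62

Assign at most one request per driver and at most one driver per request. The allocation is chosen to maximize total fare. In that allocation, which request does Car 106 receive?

Car 106 receives Request R4.

Optimal: Car 58→Request R6 ($50), Car 106→Request R4 ($63), Car 91→Request R7 ($62), Car 31→Request R1 ($36), Car 63→Request R2 ($62) — total 50+63+62+36+62 = $273.
Row-greedy (each driver in turn takes its best remaining request) gives $256, worse by 17.
Next-best assignment: Car 58→Request R1, Car 106→Request R6, Car 91→Request R7, Car 31→Request R4, Car 63→Request R2 = $272.
Swapping Car 91↔Car 106 (Car 91→Request R4 $54, Car 106→Request R7 $65) loses 6.
Car 106's own top request is Request R7 ($65), but forcing Car 106→Request R7 and reassigning the rest optimally gives only $267 — worse by 6.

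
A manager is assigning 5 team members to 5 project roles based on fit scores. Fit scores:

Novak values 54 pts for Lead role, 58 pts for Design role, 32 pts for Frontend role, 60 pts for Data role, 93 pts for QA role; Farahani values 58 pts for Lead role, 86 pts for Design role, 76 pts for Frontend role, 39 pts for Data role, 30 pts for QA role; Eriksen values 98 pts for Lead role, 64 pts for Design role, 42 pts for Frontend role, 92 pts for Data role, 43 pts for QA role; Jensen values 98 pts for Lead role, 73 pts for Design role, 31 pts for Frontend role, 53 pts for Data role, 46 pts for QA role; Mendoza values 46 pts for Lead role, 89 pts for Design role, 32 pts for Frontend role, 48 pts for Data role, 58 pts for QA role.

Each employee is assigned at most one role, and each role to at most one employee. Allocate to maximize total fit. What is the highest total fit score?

Max total: 448 pts

Optimal: Novak→QA role (93 pts), Farahani→Frontend role (76 pts), Eriksen→Data role (92 pts), Jensen→Lead role (98 pts), Mendoza→Design role (89 pts) — total 93+76+92+98+89 = 448 pts.
Column-greedy (each role in turn goes to its best remaining employee) gives 369 pts, worse by 79.
Next-best assignment: Novak→QA role, Farahani→Frontend role, Eriksen→Lead role, Jensen→Data role, Mendoza→Design role = 409 pts.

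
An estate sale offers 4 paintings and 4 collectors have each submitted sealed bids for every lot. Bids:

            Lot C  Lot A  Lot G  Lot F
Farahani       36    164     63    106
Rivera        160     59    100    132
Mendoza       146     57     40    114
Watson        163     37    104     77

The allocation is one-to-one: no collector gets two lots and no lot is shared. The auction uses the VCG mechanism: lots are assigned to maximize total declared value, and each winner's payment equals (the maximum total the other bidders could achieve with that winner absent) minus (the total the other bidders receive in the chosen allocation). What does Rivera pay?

Efficient allocation: Farahani→Lot A ($164), Rivera→Lot F ($132), Mendoza→Lot C ($146), Watson→Lot G ($104); total welfare W = $546.
Rivera receives Lot F at value $132, so the others get W − 132 = $414.
Without Rivera: best allocation of the remaining 3 bidders over all 4 lots is Farahani→Lot A ($164), Mendoza→Lot F ($114), Watson→Lot C ($163), total $441.
VCG payment = (others' best without Rivera) − (others' welfare with Rivera) = 441 − 414 = $27.

Rivera pays $27.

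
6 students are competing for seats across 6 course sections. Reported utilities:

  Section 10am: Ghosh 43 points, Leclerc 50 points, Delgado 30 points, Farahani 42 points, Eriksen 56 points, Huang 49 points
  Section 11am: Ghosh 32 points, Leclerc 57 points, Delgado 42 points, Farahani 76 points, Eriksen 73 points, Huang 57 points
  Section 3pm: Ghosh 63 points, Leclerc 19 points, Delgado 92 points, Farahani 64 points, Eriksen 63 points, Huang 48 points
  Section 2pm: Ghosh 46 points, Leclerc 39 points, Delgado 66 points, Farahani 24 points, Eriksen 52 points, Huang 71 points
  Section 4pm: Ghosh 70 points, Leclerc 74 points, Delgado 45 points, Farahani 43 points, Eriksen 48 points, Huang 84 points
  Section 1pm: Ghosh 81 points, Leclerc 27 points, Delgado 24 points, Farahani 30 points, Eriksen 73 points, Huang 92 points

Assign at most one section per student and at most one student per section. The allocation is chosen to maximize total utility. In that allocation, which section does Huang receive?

Optimal: Ghosh→Section 1pm (81 points), Leclerc→Section 4pm (74 points), Delgado→Section 3pm (92 points), Farahani→Section 11am (76 points), Eriksen→Section 10am (56 points), Huang→Section 2pm (71 points) — total 81+74+92+76+56+71 = 450 points.
Max-entry greedy (repeatedly take the single best remaining cell) gives 436 points, worse by 14.
Next-best assignment: Ghosh→Section 2pm, Leclerc→Section 4pm, Delgado→Section 3pm, Farahani→Section 11am, Eriksen→Section 10am, Huang→Section 1pm = 436 points.
Huang's own top section is Section 1pm (92 points), but forcing Huang→Section 1pm and reassigning the rest optimally gives only 436 points — worse by 14.

Huang receives Section 2pm.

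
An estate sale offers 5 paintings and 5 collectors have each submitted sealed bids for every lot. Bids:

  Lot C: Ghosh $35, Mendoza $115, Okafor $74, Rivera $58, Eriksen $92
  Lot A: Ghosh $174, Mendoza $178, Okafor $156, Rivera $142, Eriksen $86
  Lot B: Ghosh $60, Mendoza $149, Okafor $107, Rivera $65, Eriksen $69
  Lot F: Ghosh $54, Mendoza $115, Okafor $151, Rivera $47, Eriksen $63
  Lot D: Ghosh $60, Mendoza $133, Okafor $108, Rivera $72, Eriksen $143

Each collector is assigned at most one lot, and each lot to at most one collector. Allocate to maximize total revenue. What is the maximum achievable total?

Optimal: Ghosh→Lot A ($174), Mendoza→Lot B ($149), Okafor→Lot F ($151), Rivera→Lot C ($58), Eriksen→Lot D ($143) — total 174+149+151+58+143 = $675.
Swapping Eriksen↔Okafor (Eriksen→Lot F $63, Okafor→Lot D $108) loses 123.

Max total: $675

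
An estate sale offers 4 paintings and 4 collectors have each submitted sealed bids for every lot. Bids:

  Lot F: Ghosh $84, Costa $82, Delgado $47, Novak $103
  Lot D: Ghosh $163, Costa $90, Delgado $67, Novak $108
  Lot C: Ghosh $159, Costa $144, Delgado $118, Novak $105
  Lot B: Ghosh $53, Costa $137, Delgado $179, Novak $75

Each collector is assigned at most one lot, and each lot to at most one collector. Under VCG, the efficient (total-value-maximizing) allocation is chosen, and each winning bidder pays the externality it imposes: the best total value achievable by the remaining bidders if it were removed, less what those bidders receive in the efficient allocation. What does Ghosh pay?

Efficient allocation: Ghosh→Lot D ($163), Costa→Lot C ($144), Delgado→Lot B ($179), Novak→Lot F ($103); total welfare W = $589.
Ghosh receives Lot D at value $163, so the others get W − 163 = $426.
Without Ghosh: best allocation of the remaining 3 bidders over all 4 lots is Costa→Lot C ($144), Delgado→Lot B ($179), Novak→Lot D ($108), total $431.
VCG payment = (others' best without Ghosh) − (others' welfare with Ghosh) = 431 − 426 = $5.

Ghosh pays $5.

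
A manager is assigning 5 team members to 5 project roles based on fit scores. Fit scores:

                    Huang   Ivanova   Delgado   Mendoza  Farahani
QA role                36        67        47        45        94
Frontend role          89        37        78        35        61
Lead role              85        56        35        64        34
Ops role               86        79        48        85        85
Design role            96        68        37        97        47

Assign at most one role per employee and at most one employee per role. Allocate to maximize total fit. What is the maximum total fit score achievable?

Max total: 433 pts

Optimal: Huang→Lead role (85 pts), Ivanova→Ops role (79 pts), Delgado→Frontend role (78 pts), Mendoza→Design role (97 pts), Farahani→QA role (94 pts) — total 85+79+78+97+94 = 433 pts.
Column-greedy (each role in turn goes to its best remaining employee) gives 363 pts, worse by 70.
Checked against all permutations: 433 pts is optimal.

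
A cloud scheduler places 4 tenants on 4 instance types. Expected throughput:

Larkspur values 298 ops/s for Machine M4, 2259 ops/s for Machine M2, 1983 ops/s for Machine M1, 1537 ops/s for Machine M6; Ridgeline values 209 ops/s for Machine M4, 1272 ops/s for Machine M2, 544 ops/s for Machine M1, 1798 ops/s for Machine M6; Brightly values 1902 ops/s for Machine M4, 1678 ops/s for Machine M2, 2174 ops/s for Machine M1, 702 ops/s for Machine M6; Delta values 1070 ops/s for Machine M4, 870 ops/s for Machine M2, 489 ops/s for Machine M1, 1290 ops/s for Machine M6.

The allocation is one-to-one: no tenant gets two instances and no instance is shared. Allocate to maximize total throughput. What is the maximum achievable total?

This is a one-to-one assignment (maximum-weight bipartite matching).
Optimal: Larkspur→Machine M2 (2259 ops/s), Ridgeline→Machine M6 (1798 ops/s), Brightly→Machine M1 (2174 ops/s), Delta→Machine M4 (1070 ops/s) — total 2259+1798+2174+1070 = 7301 ops/s.
Column-greedy (each instance in turn goes to its best remaining tenant) gives 5995 ops/s, worse by 1306.

Maximum total: 7301 ops/s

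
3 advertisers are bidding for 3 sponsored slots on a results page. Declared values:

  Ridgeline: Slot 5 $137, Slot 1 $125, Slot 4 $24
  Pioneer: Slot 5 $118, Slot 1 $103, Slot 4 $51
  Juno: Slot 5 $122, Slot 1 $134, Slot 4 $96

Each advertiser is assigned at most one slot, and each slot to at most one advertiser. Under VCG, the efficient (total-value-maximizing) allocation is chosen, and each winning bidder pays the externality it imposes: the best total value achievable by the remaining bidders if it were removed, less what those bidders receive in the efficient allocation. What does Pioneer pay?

Pioneer pays $50.

Efficient allocation: Ridgeline→Slot 1 ($125), Pioneer→Slot 5 ($118), Juno→Slot 4 ($96); total welfare W = $339.
Pioneer receives Slot 5 at value $118, so the others get W − 118 = $221.
Without Pioneer: best allocation of the remaining 2 bidders over all 3 slots is Ridgeline→Slot 5 ($137), Juno→Slot 1 ($134), total $271.
VCG payment = (others' best without Pioneer) − (others' welfare with Pioneer) = 271 − 221 = $50.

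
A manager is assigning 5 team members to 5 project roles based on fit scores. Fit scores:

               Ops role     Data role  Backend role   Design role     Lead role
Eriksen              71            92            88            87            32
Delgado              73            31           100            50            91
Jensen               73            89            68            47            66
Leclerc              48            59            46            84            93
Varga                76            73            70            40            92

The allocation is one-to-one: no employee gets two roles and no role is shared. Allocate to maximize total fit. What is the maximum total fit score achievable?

This is the linear assignment problem.
Optimal: Eriksen→Design role (87 pts), Delgado→Backend role (100 pts), Jensen→Data role (89 pts), Leclerc→Lead role (93 pts), Varga→Ops role (76 pts) — total 87+100+89+93+76 = 445 pts.
Next-best assignment: Eriksen→Data role, Delgado→Backend role, Jensen→Ops role, Leclerc→Design role, Varga→Lead role = 441 pts.
Every other assignment is strictly worse.

Maximum total: 445 pts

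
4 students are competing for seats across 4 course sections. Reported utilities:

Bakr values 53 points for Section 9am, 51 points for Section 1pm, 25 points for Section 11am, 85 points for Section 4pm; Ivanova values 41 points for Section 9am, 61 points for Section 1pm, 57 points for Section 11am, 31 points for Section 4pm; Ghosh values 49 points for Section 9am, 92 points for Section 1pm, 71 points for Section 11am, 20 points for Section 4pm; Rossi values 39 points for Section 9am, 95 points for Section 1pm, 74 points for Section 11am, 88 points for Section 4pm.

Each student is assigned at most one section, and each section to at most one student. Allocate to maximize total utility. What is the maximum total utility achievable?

Optimal: Bakr→Section 4pm (85 points), Ivanova→Section 9am (41 points), Ghosh→Section 1pm (92 points), Rossi→Section 11am (74 points) — total 85+41+92+74 = 292 points.
Column-greedy (each section in turn goes to its best remaining student) gives 250 points, worse by 42.
Swapping Ivanova↔Ghosh (Ivanova→Section 1pm 61 points, Ghosh→Section 9am 49 points) loses 23.

Max total: 292 points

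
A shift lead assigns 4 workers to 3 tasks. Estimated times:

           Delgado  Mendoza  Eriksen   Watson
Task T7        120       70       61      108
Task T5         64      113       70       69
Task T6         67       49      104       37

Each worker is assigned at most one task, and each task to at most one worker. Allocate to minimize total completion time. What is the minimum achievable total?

Min total: 162 min

Optimal: Eriksen→Task T7 (61 min), Delgado→Task T5 (64 min), Watson→Task T6 (37 min) — total 61+64+37 = 162 min.
Row-greedy (each worker in turn takes its cheapest remaining task) gives 174 min, worse by 12.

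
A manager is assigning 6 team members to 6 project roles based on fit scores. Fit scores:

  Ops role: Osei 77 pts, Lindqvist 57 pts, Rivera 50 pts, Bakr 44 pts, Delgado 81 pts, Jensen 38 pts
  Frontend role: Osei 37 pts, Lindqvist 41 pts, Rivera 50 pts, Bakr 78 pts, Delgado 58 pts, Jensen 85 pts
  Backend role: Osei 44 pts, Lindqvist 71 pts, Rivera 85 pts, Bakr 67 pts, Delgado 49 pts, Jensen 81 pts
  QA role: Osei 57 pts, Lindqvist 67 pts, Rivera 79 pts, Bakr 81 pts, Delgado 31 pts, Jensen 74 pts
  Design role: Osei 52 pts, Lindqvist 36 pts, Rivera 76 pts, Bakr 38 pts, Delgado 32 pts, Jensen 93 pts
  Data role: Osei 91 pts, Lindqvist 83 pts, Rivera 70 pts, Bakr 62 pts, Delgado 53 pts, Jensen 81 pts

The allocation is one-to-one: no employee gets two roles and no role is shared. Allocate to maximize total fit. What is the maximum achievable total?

Max total: 495 pts

Optimal: Osei→Data role (91 pts), Lindqvist→QA role (67 pts), Rivera→Backend role (85 pts), Bakr→Frontend role (78 pts), Delgado→Ops role (81 pts), Jensen→Design role (93 pts) — total 91+67+85+78+81+93 = 495 pts.
Column-greedy (each role in turn goes to its best remaining employee) gives 467 pts, worse by 28.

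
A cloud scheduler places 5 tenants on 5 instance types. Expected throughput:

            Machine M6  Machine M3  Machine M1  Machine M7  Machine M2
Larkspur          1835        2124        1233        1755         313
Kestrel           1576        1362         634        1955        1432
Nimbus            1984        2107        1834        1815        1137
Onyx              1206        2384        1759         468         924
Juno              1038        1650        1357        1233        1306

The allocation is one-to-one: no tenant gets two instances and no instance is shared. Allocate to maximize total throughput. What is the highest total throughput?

Optimal: Larkspur→Machine M6 (1835 ops/s), Kestrel→Machine M7 (1955 ops/s), Nimbus→Machine M1 (1834 ops/s), Onyx→Machine M3 (2384 ops/s), Juno→Machine M2 (1306 ops/s) — total 1835+1955+1834+2384+1306 = 9314 ops/s.
Row-greedy (each tenant in turn takes its best remaining instance) gives 9128 ops/s, worse by 186.
Next-best assignment: Larkspur→Machine M3, Kestrel→Machine M7, Nimbus→Machine M6, Onyx→Machine M1, Juno→Machine M2 = 9128 ops/s.
Swapping Kestrel↔Larkspur (Kestrel→Machine M6 1576 ops/s, Larkspur→Machine M7 1755 ops/s) loses 459.

Max total: 9314 ops/s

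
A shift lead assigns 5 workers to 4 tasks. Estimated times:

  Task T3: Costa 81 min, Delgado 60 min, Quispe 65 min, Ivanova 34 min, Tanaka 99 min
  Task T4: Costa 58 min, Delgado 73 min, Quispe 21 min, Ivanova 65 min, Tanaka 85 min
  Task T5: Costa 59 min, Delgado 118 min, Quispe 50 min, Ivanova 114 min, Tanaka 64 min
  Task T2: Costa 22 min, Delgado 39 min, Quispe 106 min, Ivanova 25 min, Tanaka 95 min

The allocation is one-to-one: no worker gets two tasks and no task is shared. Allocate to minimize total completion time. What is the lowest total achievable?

Minimum total: 141 min

This is the linear assignment problem.
Optimal: Ivanova→Task T3 (34 min), Quispe→Task T4 (21 min), Tanaka→Task T5 (64 min), Costa→Task T2 (22 min) — total 34+21+64+22 = 141 min.
Column-greedy (each task in turn goes to its cheapest remaining worker) gives 153 min, worse by 12.
Next-best assignment: Ivanova→Task T3, Quispe→Task T4, Costa→Task T5, Delgado→Task T2 = 153 min.
Swapping Costa↔Ivanova (Costa→Task T3 81 min, Ivanova→Task T2 25 min) adds 50.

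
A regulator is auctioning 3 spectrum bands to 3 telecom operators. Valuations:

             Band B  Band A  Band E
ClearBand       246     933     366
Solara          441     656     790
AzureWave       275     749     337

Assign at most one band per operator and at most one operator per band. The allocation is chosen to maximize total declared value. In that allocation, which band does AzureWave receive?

AzureWave receives Band B.

Optimal: ClearBand→Band A ($933M), Solara→Band E ($790M), AzureWave→Band B ($275M) — total 933+790+275 = $1998M.
Column-greedy (each band in turn goes to its best remaining operator) gives $1711M, worse by 287.
Next-best assignment: ClearBand→Band B, Solara→Band E, AzureWave→Band A = $1785M.
Swapping Solara↔AzureWave (Solara→Band B $441M, AzureWave→Band E $337M) loses 287.
AzureWave's own top band is Band A ($749M), but forcing AzureWave→Band A and reassigning the rest optimally gives only $1785M — worse by 213.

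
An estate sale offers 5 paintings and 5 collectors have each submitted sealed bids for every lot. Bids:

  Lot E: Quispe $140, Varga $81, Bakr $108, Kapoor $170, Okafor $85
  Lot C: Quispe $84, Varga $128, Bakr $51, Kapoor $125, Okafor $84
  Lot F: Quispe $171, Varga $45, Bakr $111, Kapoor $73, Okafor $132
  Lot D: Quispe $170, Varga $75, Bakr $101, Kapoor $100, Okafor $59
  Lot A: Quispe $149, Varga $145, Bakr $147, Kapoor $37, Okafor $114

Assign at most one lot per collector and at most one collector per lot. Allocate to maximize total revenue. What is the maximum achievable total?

Treat this as an assignment problem: match each collector to one lot.
Optimal: Quispe→Lot D ($170), Varga→Lot C ($128), Bakr→Lot A ($147), Kapoor→Lot E ($170), Okafor→Lot F ($132) — total 170+128+147+170+132 = $747.
Column-greedy (each lot in turn goes to its best remaining collector) gives $684, worse by 63.
Next-best assignment: Quispe→Lot D, Varga→Lot C, Bakr→Lot F, Kapoor→Lot E, Okafor→Lot A = $693.
Swapping Okafor↔Quispe (Okafor→Lot D $59, Quispe→Lot F $171) loses 72.
Checked against all permutations: $747 is optimal.

Max total: $747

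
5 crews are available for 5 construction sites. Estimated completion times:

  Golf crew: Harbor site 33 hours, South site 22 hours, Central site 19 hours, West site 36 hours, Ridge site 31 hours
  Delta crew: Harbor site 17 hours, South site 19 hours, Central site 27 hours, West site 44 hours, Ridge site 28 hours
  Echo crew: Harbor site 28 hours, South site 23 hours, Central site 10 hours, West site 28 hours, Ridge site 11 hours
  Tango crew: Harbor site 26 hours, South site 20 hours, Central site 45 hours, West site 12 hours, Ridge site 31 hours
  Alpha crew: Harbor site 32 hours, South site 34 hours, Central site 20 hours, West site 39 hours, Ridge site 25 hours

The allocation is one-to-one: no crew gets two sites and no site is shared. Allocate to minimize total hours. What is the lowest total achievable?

Treat this as an assignment problem: match each crew to one site.
Optimal: Golf crew→South site (22 hours), Delta crew→Harbor site (17 hours), Echo crew→Ridge site (11 hours), Tango crew→West site (12 hours), Alpha crew→Central site (20 hours) — total 22+17+11+12+20 = 82 hours.
Min-entry greedy (repeatedly take the single cheapest remaining cell) gives 86 hours, worse by 4.
Checked against all permutations: 82 hours is optimal.

Min total: 82 hours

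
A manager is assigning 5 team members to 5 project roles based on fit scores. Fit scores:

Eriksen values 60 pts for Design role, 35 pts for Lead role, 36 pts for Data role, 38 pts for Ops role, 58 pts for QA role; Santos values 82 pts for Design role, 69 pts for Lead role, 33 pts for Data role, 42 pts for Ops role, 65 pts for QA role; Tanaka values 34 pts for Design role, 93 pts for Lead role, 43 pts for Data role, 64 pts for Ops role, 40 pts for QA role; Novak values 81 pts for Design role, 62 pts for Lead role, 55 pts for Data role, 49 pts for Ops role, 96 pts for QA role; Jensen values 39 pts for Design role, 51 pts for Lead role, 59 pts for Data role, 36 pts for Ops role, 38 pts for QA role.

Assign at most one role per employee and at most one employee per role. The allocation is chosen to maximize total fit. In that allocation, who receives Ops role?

Optimal: Eriksen→Ops role (38 pts), Santos→Design role (82 pts), Tanaka→Lead role (93 pts), Novak→QA role (96 pts), Jensen→Data role (59 pts) — total 38+82+93+96+59 = 368 pts.
Column-greedy (each role in turn goes to its best remaining employee) gives 341 pts, worse by 27.
Swapping Santos↔Eriksen (Santos→Ops role 42 pts, Eriksen→Design role 60 pts) loses 18.
Checked against all permutations: 368 pts is optimal.
Eriksen's own top role is Design role (60 pts), but forcing Eriksen→Design role and reassigning the rest optimally gives only 350 pts — worse by 18.

Eriksen receives Ops role.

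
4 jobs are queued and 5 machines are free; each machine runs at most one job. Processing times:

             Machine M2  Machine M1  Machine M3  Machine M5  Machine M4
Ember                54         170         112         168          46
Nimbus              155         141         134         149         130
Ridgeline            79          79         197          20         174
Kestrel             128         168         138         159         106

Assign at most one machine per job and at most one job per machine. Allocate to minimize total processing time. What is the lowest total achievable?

Min total: 314 min

Optimal: Ember→Machine M2 (54 min), Nimbus→Machine M3 (134 min), Ridgeline→Machine M5 (20 min), Kestrel→Machine M4 (106 min) — total 54+134+20+106 = 314 min.
Min-entry greedy (repeatedly take the single cheapest remaining cell) gives 328 min, worse by 14.
Next-best assignment: Ember→Machine M2, Nimbus→Machine M1, Ridgeline→Machine M5, Kestrel→Machine M4 = 321 min.
Swapping Nimbus↔Ridgeline (Nimbus→Machine M5 149 min, Ridgeline→Machine M3 197 min) adds 192.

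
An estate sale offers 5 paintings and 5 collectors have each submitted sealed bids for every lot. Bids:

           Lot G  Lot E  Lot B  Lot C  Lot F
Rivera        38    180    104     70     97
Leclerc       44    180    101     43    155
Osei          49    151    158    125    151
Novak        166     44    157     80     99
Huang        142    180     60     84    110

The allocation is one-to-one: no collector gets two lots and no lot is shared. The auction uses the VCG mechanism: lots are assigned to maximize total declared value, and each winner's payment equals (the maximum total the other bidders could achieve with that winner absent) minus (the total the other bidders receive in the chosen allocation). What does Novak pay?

Novak pays $33.

Efficient allocation: Rivera→Lot E ($180), Leclerc→Lot F ($155), Osei→Lot C ($125), Novak→Lot B ($157), Huang→Lot G ($142); total welfare W = $759.
Novak receives Lot B at value $157, so the others get W − 157 = $602.
Without Novak: best allocation of the remaining 4 bidders over all 5 lots is Rivera→Lot E ($180), Leclerc→Lot F ($155), Osei→Lot B ($158), Huang→Lot G ($142), total $635.
VCG payment = (others' best without Novak) − (others' welfare with Novak) = 635 − 602 = $33.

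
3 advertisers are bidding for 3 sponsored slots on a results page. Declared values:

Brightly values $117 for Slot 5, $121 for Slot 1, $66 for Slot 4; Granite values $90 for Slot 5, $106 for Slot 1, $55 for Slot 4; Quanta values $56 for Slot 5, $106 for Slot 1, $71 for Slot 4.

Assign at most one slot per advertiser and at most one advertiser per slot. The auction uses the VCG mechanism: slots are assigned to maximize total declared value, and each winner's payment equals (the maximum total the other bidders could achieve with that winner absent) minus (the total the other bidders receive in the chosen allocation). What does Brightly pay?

Efficient allocation: Brightly→Slot 5 ($117), Granite→Slot 1 ($106), Quanta→Slot 4 ($71); total welfare W = $294.
Brightly receives Slot 5 at value $117, so the others get W − 117 = $177.
Without Brightly: best allocation of the remaining 2 bidders over all 3 slots is Granite→Slot 5 ($90), Quanta→Slot 1 ($106), total $196.
VCG payment = (others' best without Brightly) − (others' welfare with Brightly) = 196 − 177 = $19.

Brightly pays $19.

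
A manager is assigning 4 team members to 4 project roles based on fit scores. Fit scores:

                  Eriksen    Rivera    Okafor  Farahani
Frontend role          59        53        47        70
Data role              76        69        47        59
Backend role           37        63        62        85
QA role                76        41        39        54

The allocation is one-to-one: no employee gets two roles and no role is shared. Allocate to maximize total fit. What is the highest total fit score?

Max total: 277 pts

Optimal: Eriksen→QA role (76 pts), Rivera→Data role (69 pts), Okafor→Frontend role (47 pts), Farahani→Backend role (85 pts) — total 76+69+47+85 = 277 pts.
Row-greedy (each employee in turn takes its best remaining role) gives 240 pts, worse by 37.
Checked against all permutations: 277 pts is optimal.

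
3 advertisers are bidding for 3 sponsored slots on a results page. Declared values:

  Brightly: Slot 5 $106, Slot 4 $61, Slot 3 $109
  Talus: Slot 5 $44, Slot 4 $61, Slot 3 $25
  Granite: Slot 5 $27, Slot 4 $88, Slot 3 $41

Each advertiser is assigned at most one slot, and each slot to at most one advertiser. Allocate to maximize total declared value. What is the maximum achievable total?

Max total: $241

This is the linear assignment problem.
Optimal: Brightly→Slot 3 ($109), Talus→Slot 5 ($44), Granite→Slot 4 ($88) — total 109+44+88 = $241.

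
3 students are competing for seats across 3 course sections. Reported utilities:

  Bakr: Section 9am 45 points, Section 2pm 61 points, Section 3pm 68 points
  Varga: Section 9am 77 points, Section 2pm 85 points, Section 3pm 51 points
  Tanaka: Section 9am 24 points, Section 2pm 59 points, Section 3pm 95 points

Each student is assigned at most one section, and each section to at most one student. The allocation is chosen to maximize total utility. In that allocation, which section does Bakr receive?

This is the linear assignment problem.
Optimal: Bakr→Section 2pm (61 points), Varga→Section 9am (77 points), Tanaka→Section 3pm (95 points) — total 61+77+95 = 233 points.
Max-entry greedy (repeatedly take the single best remaining cell) gives 225 points, worse by 8.
Bakr's own top section is Section 3pm (68 points), but forcing Bakr→Section 3pm and reassigning the rest optimally gives only 204 points — worse by 29.

Bakr receives Section 2pm.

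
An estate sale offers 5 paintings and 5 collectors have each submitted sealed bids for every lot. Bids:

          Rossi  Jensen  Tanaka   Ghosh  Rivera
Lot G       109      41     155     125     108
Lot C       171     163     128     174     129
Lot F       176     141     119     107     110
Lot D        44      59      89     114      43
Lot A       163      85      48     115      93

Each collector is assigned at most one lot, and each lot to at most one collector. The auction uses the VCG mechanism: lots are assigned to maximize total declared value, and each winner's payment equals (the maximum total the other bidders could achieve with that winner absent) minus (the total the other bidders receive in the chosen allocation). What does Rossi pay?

Rossi pays $21.

Efficient allocation: Rossi→Lot A ($163), Jensen→Lot C ($163), Tanaka→Lot G ($155), Ghosh→Lot D ($114), Rivera→Lot F ($110); total welfare W = $705.
Rossi receives Lot A at value $163, so the others get W − 163 = $542.
Without Rossi: best allocation of the remaining 4 bidders over all 5 lots is Jensen→Lot F ($141), Tanaka→Lot G ($155), Ghosh→Lot C ($174), Rivera→Lot A ($93), total $563.
VCG payment = (others' best without Rossi) − (others' welfare with Rossi) = 563 − 542 = $21.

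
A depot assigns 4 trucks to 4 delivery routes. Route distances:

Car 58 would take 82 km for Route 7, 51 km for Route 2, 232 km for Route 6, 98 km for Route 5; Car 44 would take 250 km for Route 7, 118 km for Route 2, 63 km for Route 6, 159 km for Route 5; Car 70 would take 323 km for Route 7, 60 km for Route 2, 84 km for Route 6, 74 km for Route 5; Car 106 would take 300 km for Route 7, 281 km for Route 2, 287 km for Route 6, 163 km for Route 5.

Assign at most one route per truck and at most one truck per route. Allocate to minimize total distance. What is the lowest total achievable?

Minimum total: 368 km

Optimal: Car 58→Route 7 (82 km), Car 44→Route 6 (63 km), Car 70→Route 2 (60 km), Car 106→Route 5 (163 km) — total 82+63+60+163 = 368 km.
Min-entry greedy (repeatedly take the single cheapest remaining cell) gives 488 km, worse by 120.
Every other assignment is strictly worse.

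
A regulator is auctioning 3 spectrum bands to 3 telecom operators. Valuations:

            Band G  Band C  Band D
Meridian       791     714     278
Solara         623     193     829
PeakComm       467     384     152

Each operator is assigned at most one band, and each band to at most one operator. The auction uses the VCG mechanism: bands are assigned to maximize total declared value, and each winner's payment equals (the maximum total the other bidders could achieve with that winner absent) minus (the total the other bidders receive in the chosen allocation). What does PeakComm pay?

PeakComm pays $77M.

Efficient allocation: Meridian→Band C ($714M), Solara→Band D ($829M), PeakComm→Band G ($467M); total welfare W = $2010M.
PeakComm receives Band G at value $467M, so the others get W − 467 = $1543M.
Without PeakComm: best allocation of the remaining 2 bidders over all 3 bands is Meridian→Band G ($791M), Solara→Band D ($829M), total $1620M.
VCG payment = (others' best without PeakComm) − (others' welfare with PeakComm) = 1620 − 1543 = $77M.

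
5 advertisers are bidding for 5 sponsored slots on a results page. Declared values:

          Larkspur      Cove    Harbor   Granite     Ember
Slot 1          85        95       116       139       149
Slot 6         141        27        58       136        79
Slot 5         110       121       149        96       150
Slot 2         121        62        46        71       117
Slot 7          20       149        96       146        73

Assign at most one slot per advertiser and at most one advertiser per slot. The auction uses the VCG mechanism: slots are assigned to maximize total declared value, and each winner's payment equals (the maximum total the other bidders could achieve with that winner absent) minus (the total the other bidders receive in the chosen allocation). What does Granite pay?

Efficient allocation: Larkspur→Slot 2 ($121), Cove→Slot 7 ($149), Harbor→Slot 5 ($149), Granite→Slot 6 ($136), Ember→Slot 1 ($149); total welfare W = $704.
Granite receives Slot 6 at value $136, so the others get W − 136 = $568.
Without Granite: best allocation of the remaining 4 bidders over all 5 slots is Larkspur→Slot 6 ($141), Cove→Slot 7 ($149), Harbor→Slot 5 ($149), Ember→Slot 1 ($149), total $588.
VCG payment = (others' best without Granite) − (others' welfare with Granite) = 588 − 568 = $20.

Granite pays $20.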